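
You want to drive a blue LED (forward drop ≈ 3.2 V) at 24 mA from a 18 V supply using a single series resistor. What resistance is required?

R ≈ 0.62 kΩ

The resistor drops V_S − V_D = 18 − 3.2 = 14.8 V at 24 mA.
R = 14.8 V / 24 mA = 0.617 kΩ.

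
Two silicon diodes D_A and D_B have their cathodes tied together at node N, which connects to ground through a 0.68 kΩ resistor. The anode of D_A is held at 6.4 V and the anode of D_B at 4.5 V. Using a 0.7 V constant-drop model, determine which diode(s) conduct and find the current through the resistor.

Only D_A conducts; I_R ≈ 8.4 mA

Assume both conduct. Then node N would need to be at both 6.4−0.7 = 5.7 V and 4.5−0.7 = 3.8 V, which is impossible.
Assume only D_A conducts: V_N = 6.4 − 0.7 = 5.7 V, so I_R = 5.7/0.68 = 8.38 mA.
Check D_B: its anode-to-cathode voltage is 4.5 − 5.7 = -1.2 V < 0.7 V, so it is off. The assumption is consistent.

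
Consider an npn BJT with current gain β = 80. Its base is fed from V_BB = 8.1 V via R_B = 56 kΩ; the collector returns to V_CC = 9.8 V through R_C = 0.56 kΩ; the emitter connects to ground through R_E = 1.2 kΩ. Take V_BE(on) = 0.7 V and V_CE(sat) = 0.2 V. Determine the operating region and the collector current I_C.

Assume active. Base-emitter loop: I_B = (V_BB − V_BE)/(R_B + (β+1)R_E) = (8.1 − 0.7)/(56 + 81×1.2) = 0.0483 mA.
I_C = β·I_B = 80×0.0483 = 3.86 mA.
V_CE = V_CC − I_C·R_C − I_E·R_E = 9.8 − 3.86×0.56 − 3.91×1.2 = 2.94 V > V_CE(sat), so the active-region assumption holds.

active; I_C ≈ 3.9 mA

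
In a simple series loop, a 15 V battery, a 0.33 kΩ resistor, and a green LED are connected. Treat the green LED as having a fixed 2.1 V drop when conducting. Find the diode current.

I ≈ 39 mA

KVL around the loop: 15 = V_D + I·R = 2.1 + I × 0.33 kΩ.
So I = (15 − 2.1) / 0.33 kΩ = 12.9 / 0.33 = 39.1 mA.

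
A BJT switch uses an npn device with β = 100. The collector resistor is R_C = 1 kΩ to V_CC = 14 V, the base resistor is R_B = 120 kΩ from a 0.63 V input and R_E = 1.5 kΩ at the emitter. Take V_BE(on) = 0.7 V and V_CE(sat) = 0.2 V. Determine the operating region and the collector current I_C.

cutoff; I_C ≈ 0

V_BB = 0.63 V ≤ V_BE(on) = 0.7 V, so the base-emitter junction is not forward biased.
The transistor is in cutoff: I_B = I_C = 0.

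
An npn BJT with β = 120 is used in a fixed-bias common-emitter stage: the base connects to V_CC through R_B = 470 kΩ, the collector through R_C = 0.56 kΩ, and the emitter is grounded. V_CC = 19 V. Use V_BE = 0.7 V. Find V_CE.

V_CE ≈ 16 V

Base loop: V_CC = I_B·R_B + V_BE, so I_B = (19 − 0.7)/470 kΩ = 0.0389 mA.
In the active region I_C = β·I_B = 120 × 0.0389 = 4.67 mA.
Collector loop: V_CE = V_CC − I_C·R_C = 19 − 4.67×0.56 = 16.4 V.
Since V_CE = 16.4 V > V_CE(sat) ≈ 0.2 V, the transistor is in the active region as assumed.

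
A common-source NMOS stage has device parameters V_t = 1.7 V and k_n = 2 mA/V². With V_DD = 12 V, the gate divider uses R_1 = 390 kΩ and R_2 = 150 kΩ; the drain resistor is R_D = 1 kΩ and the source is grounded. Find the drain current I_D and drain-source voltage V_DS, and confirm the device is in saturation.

I_D ≈ 2.7 mA, V_DS ≈ 9.3 V

V_G = V_DD·R_2/(R_1+R_2) = 12×150/540 = 3.33 V. With the source grounded, V_GS = V_G = 3.33 V.
Assume saturation: I_D = (k_n/2)(V_GS − V_t)² = (2/2)×(3.33 − 1.7)² = 1×1.63² = 2.67 mA.
V_DS = V_DD − I_D·R_D = 12 − 2.67×1 = 9.33 V.
Saturation requires V_DS ≥ V_GS − V_t = 1.63 V; 9.33 ≥ 1.63 ✓.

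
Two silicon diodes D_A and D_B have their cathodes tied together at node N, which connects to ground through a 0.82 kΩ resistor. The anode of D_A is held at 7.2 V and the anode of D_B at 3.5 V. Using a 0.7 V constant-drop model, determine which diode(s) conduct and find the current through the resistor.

Assume both conduct. Then node N would need to be at both 7.2−0.7 = 6.5 V and 3.5−0.7 = 2.8 V, which is impossible.
Assume only D_A conducts: V_N = 7.2 − 0.7 = 6.5 V, so I_R = 6.5/0.82 = 7.93 mA.
Check D_B: its anode-to-cathode voltage is 3.5 − 6.5 = -3 V < 0.7 V, so it is off. The assumption is consistent.

Only D_A conducts; I_R ≈ 7.9 mA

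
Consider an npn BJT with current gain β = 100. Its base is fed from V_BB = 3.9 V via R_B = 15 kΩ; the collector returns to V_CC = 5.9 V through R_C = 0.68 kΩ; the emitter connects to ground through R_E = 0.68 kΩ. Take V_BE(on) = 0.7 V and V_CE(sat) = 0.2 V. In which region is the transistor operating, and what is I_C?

active; I_C ≈ 3.8 mA

Assume active. Base-emitter loop: I_B = (V_BB − V_BE)/(R_B + (β+1)R_E) = (3.9 − 0.7)/(15 + 101×0.68) = 0.0382 mA.
I_C = β·I_B = 100×0.0382 = 3.82 mA.
V_CE = V_CC − I_C·R_C − I_E·R_E = 5.9 − 3.82×0.68 − 3.86×0.68 = 0.673 V > V_CE(sat), so the active-region assumption holds.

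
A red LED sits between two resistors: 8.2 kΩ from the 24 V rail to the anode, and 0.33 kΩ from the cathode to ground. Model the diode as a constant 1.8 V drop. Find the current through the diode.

The two resistors are in series with the diode, so KVL gives 24 = I·8.2 + 1.8 + I·0.33.
I = (24 − 1.8) / (8.2 + 0.33) kΩ = 22.2 / 8.53 = 2.6 mA.

I ≈ 2.6 mA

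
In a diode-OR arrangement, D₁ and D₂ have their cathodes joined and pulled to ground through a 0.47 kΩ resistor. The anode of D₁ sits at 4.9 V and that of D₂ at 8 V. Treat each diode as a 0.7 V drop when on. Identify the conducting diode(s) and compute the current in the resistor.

Only D₂ conducts; I_R ≈ 16 mA

Assume both conduct. Then node N would need to be at both 4.9−0.7 = 4.2 V and 8−0.7 = 7.3 V, which is impossible.
Assume only D₂ conducts: V_N = 8 − 0.7 = 7.3 V, so I_R = 7.3/0.47 = 15.5 mA.
Check D₁: its anode-to-cathode voltage is 4.9 − 7.3 = -2.4 V < 0.7 V, so it is off. The assumption is consistent.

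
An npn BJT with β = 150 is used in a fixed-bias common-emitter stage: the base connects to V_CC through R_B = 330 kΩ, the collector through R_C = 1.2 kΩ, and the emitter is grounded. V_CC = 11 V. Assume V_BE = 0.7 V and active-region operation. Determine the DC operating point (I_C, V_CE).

I_C ≈ 4.7 mA, V_CE ≈ 5.4 V

Base loop: V_CC = I_B·R_B + V_BE, so I_B = (11 − 0.7)/330 kΩ = 0.0312 mA.
In the active region I_C = β·I_B = 150 × 0.0312 = 4.68 mA.
Collector loop: V_CE = V_CC − I_C·R_C = 11 − 4.68×1.2 = 5.38 V.
Since V_CE = 5.38 V > V_CE(sat) ≈ 0.2 V, the transistor is in the active region as assumed.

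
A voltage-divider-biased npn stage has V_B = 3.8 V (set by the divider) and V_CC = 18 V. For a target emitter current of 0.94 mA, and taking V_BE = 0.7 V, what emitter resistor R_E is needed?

R_E ≈ 3.3 kΩ

V_E = V_B − V_BE = 3.8 − 0.7 = 3.1 V.
R_E = V_E / I_E = 3.1 / 0.94 = 3.3 kΩ.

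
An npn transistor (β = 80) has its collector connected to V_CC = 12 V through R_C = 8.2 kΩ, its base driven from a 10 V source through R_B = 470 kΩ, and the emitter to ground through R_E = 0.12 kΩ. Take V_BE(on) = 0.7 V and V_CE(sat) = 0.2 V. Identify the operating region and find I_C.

saturation; I_C ≈ 1.4 mA

Assume active: I_B = (10 − 0.7)/(470 + 81×0.12) = 0.0194 mA, I_C = β·I_B = 1.55 mA.
Then V_CE = 12 − 1.55×8.2 − 1.57×0.12 = -0.906 V < 0.2 V — the active assumption fails.
Re-solve with V_CE = 0.2 V. KCL at the emitter: V_E/R_E = (V_BB−0.7−V_E)/R_B + (V_CC−0.2−V_E)/R_C, giving V_E = 0.172 V.
I_C = (V_CC − 0.2 − V_E)/R_C = (11.8 − 0.172)/8.2 = 1.42 mA.
Check: I_B = (9.3 − 0.172)/470 = 0.0194 mA, and β·I_B = 1.55 mA > I_C, confirming saturation.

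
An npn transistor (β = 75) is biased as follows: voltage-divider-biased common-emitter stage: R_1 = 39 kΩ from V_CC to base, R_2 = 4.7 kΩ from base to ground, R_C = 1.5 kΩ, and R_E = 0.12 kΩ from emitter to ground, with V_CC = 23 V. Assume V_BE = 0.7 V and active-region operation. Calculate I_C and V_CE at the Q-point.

I_C ≈ 10 mA, V_CE ≈ 6.8 V

Thevenize the base divider: V_Th = V_CC·R_2/(R_1+R_2) = 23×4.7/43.7 = 2.47 V, R_Th = R_1‖R_2 = 4.19 kΩ.
Base-emitter loop: V_Th = I_B·R_Th + V_BE + (β+1)I_B·R_E, so I_B = (2.47 − 0.7) / (4.19 + 76×0.12) = 0.133 mA.
I_C = β·I_B = 75×0.133 = 9.99 mA, and I_E = (β+1)I_B = 10.1 mA.
V_CE = V_CC − I_C·R_C − I_E·R_E = 23 − 9.99×1.5 − 10.1×0.12 = 6.8 V.
V_CE = 6.8 V > 0.2 V confirms active-region operation.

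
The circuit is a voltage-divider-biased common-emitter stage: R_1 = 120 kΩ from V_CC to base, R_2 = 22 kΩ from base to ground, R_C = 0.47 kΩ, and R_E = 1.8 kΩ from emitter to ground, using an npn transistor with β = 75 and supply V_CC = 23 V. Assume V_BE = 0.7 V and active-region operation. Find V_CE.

Thevenize the base divider: V_Th = V_CC·R_2/(R_1+R_2) = 23×22/142 = 3.56 V, R_Th = R_1‖R_2 = 18.6 kΩ.
Base-emitter loop: V_Th = I_B·R_Th + V_BE + (β+1)I_B·R_E, so I_B = (3.56 − 0.7) / (18.6 + 76×1.8) = 0.0184 mA.
I_C = β·I_B = 75×0.0184 = 1.38 mA, and I_E = (β+1)I_B = 1.4 mA.
V_CE = V_CC − I_C·R_C − I_E·R_E = 23 − 1.38×0.47 − 1.4×1.8 = 19.8 V.
V_CE = 19.8 V > 0.2 V confirms active-region operation.

V_CE ≈ 20 V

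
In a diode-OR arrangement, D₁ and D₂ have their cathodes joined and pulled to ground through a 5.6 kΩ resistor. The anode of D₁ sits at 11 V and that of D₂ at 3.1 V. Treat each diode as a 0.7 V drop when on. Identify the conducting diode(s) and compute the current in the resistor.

Only D₁ conducts; I_R ≈ 1.8 mA

Assume both conduct. Then node N would need to be at both 11−0.7 = 10.3 V and 3.1−0.7 = 2.4 V, which is impossible.
Assume only D₁ conducts: V_N = 11 − 0.7 = 10.3 V, so I_R = 10.3/5.6 = 1.84 mA.
Check D₂: its anode-to-cathode voltage is 3.1 − 10.3 = -7.2 V < 0.7 V, so it is off. The assumption is consistent.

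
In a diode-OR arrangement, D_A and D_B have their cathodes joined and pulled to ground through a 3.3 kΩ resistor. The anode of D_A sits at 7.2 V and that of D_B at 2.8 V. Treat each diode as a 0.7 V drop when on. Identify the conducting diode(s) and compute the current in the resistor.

Assume both conduct. Then node N would need to be at both 7.2−0.7 = 6.5 V and 2.8−0.7 = 2.1 V, which is impossible.
Assume only D_A conducts: V_N = 7.2 − 0.7 = 6.5 V, so I_R = 6.5/3.3 = 1.97 mA.
Check D_B: its anode-to-cathode voltage is 2.8 − 6.5 = -3.7 V < 0.7 V, so it is off. The assumption is consistent.

Only D_A conducts; I_R ≈ 2 mA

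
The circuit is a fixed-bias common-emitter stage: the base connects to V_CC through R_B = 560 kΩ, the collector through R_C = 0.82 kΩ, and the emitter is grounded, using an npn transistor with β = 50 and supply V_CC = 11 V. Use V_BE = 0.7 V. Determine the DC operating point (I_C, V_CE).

I_C ≈ 0.92 mA, V_CE ≈ 10 V

Base loop: V_CC = I_B·R_B + V_BE, so I_B = (11 − 0.7)/560 kΩ = 0.0184 mA.
In the active region I_C = β·I_B = 50 × 0.0184 = 0.92 mA.
Collector loop: V_CE = V_CC − I_C·R_C = 11 − 0.92×0.82 = 10.2 V.
Since V_CE = 10.2 V > V_CE(sat) ≈ 0.2 V, the transistor is in the active region as assumed.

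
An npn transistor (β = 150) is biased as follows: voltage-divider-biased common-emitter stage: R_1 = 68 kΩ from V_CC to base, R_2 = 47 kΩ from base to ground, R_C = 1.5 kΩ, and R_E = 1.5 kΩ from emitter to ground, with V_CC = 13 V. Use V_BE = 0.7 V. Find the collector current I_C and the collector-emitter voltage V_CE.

Thevenize the base divider: V_Th = V_CC·R_2/(R_1+R_2) = 13×47/115 = 5.31 V, R_Th = R_1‖R_2 = 27.8 kΩ.
Base-emitter loop: V_Th = I_B·R_Th + V_BE + (β+1)I_B·R_E, so I_B = (5.31 − 0.7) / (27.8 + 151×1.5) = 0.0181 mA.
I_C = β·I_B = 150×0.0181 = 2.72 mA, and I_E = (β+1)I_B = 2.74 mA.
V_CE = V_CC − I_C·R_C − I_E·R_E = 13 − 2.72×1.5 − 2.74×1.5 = 4.81 V.
V_CE = 4.81 V > 0.2 V confirms active-region operation.

I_C ≈ 2.7 mA, V_CE ≈ 4.8 V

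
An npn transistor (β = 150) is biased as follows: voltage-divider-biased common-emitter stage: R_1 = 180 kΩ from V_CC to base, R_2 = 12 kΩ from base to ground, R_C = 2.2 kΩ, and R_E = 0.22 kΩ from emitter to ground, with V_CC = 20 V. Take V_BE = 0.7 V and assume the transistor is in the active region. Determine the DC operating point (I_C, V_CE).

Thevenize the base divider: V_Th = V_CC·R_2/(R_1+R_2) = 20×12/192 = 1.25 V, R_Th = R_1‖R_2 = 11.2 kΩ.
Base-emitter loop: V_Th = I_B·R_Th + V_BE + (β+1)I_B·R_E, so I_B = (1.25 − 0.7) / (11.2 + 151×0.22) = 0.0124 mA.
I_C = β·I_B = 150×0.0124 = 1.86 mA, and I_E = (β+1)I_B = 1.87 mA.
V_CE = V_CC − I_C·R_C − I_E·R_E = 20 − 1.86×2.2 − 1.87×0.22 = 15.5 V.
V_CE = 15.5 V > 0.2 V confirms active-region operation.

I_C ≈ 1.9 mA, V_CE ≈ 16 V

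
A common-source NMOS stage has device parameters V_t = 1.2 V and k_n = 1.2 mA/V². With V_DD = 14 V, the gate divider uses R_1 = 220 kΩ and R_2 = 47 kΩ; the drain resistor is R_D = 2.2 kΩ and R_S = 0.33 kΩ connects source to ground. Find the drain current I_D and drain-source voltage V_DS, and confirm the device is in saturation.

V_G = V_DD·R_2/(R_1+R_2) = 14×47/267 = 2.46 V.
Assume saturation: I_D = (k_n/2)(V_GS − V_t)² with V_GS = V_G − I_D·R_S = 2.46 − 0.33·I_D.
Substituting gives 0.0653·I_D² − 1.5·I_D + 0.959 = 0, with roots I_D = 0.658 or 22.3 mA.
The root I_D = 22.3 mA gives V_GS = -4.9 V ≤ V_t, so take I_D = 0.658 mA.
Then V_GS = 2.25 V and V_DS = V_DD − I_D(R_D+R_S) = 14 − 0.658×2.53 = 12.3 V.
Saturation requires V_DS ≥ V_GS − V_t = 1.05 V; 12.3 ≥ 1.05 ✓.

I_D ≈ 0.66 mA, V_DS ≈ 12 V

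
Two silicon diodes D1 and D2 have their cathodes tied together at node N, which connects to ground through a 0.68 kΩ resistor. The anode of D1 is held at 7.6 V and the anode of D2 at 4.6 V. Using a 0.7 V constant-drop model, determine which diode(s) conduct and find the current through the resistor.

Only D1 conducts; I_R ≈ 10 mA

Assume both conduct. Then node N would need to be at both 7.6−0.7 = 6.9 V and 4.6−0.7 = 3.9 V, which is impossible.
Assume only D1 conducts: V_N = 7.6 − 0.7 = 6.9 V, so I_R = 6.9/0.68 = 10.1 mA.
Check D2: its anode-to-cathode voltage is 4.6 − 6.9 = -2.3 V < 0.7 V, so it is off. The assumption is consistent.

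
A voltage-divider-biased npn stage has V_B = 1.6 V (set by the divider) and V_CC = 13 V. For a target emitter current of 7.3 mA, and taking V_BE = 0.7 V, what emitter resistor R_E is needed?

V_E = V_B − V_BE = 1.6 − 0.7 = 0.9 V.
R_E = V_E / I_E = 0.9 / 7.3 = 0.123 kΩ.

R_E ≈ 0.12 kΩ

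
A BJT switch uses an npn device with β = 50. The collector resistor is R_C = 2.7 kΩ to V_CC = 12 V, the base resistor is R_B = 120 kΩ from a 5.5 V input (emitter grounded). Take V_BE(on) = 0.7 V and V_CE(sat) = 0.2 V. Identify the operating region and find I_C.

Assume active. Base-emitter loop: I_B = (V_BB − V_BE)/R_B = (5.5 − 0.7)/120 = 0.04 mA.
I_C = β·I_B = 50×0.04 = 2 mA.
V_CE = V_CC − I_C·R_C = 12 − 2×2.7 = 6.6 V > V_CE(sat), so the active-region assumption holds.

active; I_C ≈ 2 mA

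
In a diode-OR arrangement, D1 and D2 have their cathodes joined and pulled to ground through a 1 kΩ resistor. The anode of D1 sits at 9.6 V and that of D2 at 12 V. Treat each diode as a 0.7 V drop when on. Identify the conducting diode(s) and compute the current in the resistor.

Assume both conduct. Then node N would need to be at both 9.6−0.7 = 8.9 V and 12−0.7 = 11.3 V, which is impossible.
Assume only D2 conducts: V_N = 12 − 0.7 = 11.3 V, so I_R = 11.3/1 = 11.3 mA.
Check D1: its anode-to-cathode voltage is 9.6 − 11.3 = -1.7 V < 0.7 V, so it is off. The assumption is consistent.

Only D2 conducts; I_R ≈ 11 mA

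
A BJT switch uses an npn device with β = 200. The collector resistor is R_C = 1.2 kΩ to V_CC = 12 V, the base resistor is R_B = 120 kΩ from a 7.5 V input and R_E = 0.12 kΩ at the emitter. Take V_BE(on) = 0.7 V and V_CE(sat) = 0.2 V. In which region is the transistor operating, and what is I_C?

saturation; I_C ≈ 8.9 mA

Assume active: I_B = (7.5 − 0.7)/(120 + 201×0.12) = 0.0472 mA, I_C = β·I_B = 9.44 mA.
Then V_CE = 12 − 9.44×1.2 − 9.48×0.12 = -0.462 V < 0.2 V — the active assumption fails.
Re-solve with V_CE = 0.2 V. KCL at the emitter: V_E/R_E = (V_BB−0.7−V_E)/R_B + (V_CC−0.2−V_E)/R_C, giving V_E = 1.08 V.
I_C = (V_CC − 0.2 − V_E)/R_C = (11.8 − 1.08)/1.2 = 8.94 mA.
Check: I_B = (6.8 − 1.08)/120 = 0.0477 mA, and β·I_B = 9.54 mA > I_C, confirming saturation.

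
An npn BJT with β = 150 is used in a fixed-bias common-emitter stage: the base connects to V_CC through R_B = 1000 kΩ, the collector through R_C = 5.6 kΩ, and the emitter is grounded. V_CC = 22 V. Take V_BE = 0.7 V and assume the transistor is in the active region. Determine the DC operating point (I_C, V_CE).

Base loop: V_CC = I_B·R_B + V_BE, so I_B = (22 − 0.7)/1000 kΩ = 0.0213 mA.
In the active region I_C = β·I_B = 150 × 0.0213 = 3.19 mA.
Collector loop: V_CE = V_CC − I_C·R_C = 22 − 3.19×5.6 = 4.11 V.
Since V_CE = 4.11 V > V_CE(sat) ≈ 0.2 V, the transistor is in the active region as assumed.

I_C ≈ 3.2 mA, V_CE ≈ 4.1 V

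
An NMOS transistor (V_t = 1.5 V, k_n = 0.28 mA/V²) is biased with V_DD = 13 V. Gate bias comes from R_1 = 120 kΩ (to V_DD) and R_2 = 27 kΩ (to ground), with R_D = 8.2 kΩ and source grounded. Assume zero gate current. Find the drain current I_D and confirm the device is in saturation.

V_G = V_DD·R_2/(R_1+R_2) = 13×27/147 = 2.39 V. With the source grounded, V_GS = V_G = 2.39 V.
Assume saturation: I_D = (k_n/2)(V_GS − V_t)² = (0.28/2)×(2.39 − 1.5)² = 0.14×0.888² = 0.11 mA.
V_DS = V_DD − I_D·R_D = 13 − 0.11×8.2 = 12.1 V.
Saturation requires V_DS ≥ V_GS − V_t = 0.888 V; 12.1 ≥ 0.888 ✓.

I_D ≈ 0.11 mA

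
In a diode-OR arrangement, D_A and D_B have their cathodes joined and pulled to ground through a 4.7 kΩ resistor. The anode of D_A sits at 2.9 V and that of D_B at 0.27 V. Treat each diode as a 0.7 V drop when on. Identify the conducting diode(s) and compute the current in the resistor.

Assume both conduct. Then node N would need to be at both 2.9−0.7 = 2.2 V and 0.27−0.7 = -0.43 V, which is impossible.
Assume only D_A conducts: V_N = 2.9 − 0.7 = 2.2 V, so I_R = 2.2/4.7 = 0.468 mA.
Check D_B: its anode-to-cathode voltage is 0.27 − 2.2 = -1.93 V < 0.7 V, so it is off. The assumption is consistent.

Only D_A conducts; I_R ≈ 0.47 mA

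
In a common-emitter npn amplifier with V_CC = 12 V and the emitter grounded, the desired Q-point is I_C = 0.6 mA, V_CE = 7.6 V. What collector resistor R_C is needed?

Collector loop: V_CC = I_C·R_C + V_CE.
R_C = (V_CC − V_CE)/I_C = (12 − 7.6)/0.6 = 7.33 kΩ.

R_C ≈ 7.3 kΩ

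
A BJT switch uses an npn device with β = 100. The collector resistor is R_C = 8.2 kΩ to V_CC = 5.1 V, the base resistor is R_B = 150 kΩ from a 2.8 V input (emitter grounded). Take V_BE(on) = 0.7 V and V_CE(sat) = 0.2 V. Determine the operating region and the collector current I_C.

Assume active: I_B = (2.8 − 0.7)/150 = 0.014 mA, giving I_C = β·I_B = 1.4 mA.
But then V_CE = 5.1 − 1.4×8.2 = -6.38 V < V_CE(sat) = 0.2 V — impossible in the active region.
So the transistor is saturated. With V_CE = 0.2 V, I_C = (V_CC − 0.2)/R_C = 4.9/8.2 = 0.598 mA.
Check: β·I_B = 1.4 mA > I_C = 0.598 mA, confirming saturation.

saturation; I_C ≈ 0.6 mA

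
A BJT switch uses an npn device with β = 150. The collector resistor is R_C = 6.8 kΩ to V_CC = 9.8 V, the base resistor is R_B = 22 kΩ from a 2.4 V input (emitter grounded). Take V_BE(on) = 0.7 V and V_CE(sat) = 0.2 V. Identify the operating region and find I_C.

saturation; I_C ≈ 1.4 mA

Assume active: I_B = (2.4 − 0.7)/22 = 0.0773 mA, giving I_C = β·I_B = 11.6 mA.
But then V_CE = 9.8 − 11.6×6.8 = -69 V < V_CE(sat) = 0.2 V — impossible in the active region.
So the transistor is saturated. With V_CE = 0.2 V, I_C = (V_CC − 0.2)/R_C = 9.6/6.8 = 1.41 mA.
Check: β·I_B = 11.6 mA > I_C = 1.41 mA, confirming saturation.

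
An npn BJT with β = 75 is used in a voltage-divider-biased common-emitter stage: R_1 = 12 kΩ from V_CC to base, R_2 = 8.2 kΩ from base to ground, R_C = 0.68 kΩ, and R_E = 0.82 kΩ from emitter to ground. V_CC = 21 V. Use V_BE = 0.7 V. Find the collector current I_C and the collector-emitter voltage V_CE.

Thevenize the base divider: V_Th = V_CC·R_2/(R_1+R_2) = 21×8.2/20.2 = 8.52 V, R_Th = R_1‖R_2 = 4.87 kΩ.
Base-emitter loop: V_Th = I_B·R_Th + V_BE + (β+1)I_B·R_E, so I_B = (8.52 − 0.7) / (4.87 + 76×0.82) = 0.116 mA.
I_C = β·I_B = 75×0.116 = 8.73 mA, and I_E = (β+1)I_B = 8.85 mA.
V_CE = V_CC − I_C·R_C − I_E·R_E = 21 − 8.73×0.68 − 8.85×0.82 = 7.8 V.
V_CE = 7.8 V > 0.2 V confirms active-region operation.

I_C ≈ 8.7 mA, V_CE ≈ 7.8 V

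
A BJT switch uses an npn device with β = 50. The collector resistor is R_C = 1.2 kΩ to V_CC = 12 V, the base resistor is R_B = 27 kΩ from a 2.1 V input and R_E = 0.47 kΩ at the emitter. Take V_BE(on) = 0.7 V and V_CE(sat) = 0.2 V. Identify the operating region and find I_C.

active; I_C ≈ 1.4 mA

Assume active. Base-emitter loop: I_B = (V_BB − V_BE)/(R_B + (β+1)R_E) = (2.1 − 0.7)/(27 + 51×0.47) = 0.0275 mA.
I_C = β·I_B = 50×0.0275 = 1.37 mA.
V_CE = V_CC − I_C·R_C − I_E·R_E = 12 − 1.37×1.2 − 1.4×0.47 = 9.69 V > V_CE(sat), so the active-region assumption holds.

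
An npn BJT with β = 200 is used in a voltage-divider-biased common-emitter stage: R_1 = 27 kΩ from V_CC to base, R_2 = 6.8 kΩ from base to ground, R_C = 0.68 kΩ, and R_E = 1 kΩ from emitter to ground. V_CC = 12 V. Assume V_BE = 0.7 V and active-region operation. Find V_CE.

V_CE ≈ 9.2 V

Thevenize the base divider: V_Th = V_CC·R_2/(R_1+R_2) = 12×6.8/33.8 = 2.41 V, R_Th = R_1‖R_2 = 5.43 kΩ.
Base-emitter loop: V_Th = I_B·R_Th + V_BE + (β+1)I_B·R_E, so I_B = (2.41 − 0.7) / (5.43 + 201×1) = 0.0083 mA.
I_C = β·I_B = 200×0.0083 = 1.66 mA, and I_E = (β+1)I_B = 1.67 mA.
V_CE = V_CC − I_C·R_C − I_E·R_E = 12 − 1.66×0.68 − 1.67×1 = 9.2 V.
V_CE = 9.2 V > 0.2 V confirms active-region operation.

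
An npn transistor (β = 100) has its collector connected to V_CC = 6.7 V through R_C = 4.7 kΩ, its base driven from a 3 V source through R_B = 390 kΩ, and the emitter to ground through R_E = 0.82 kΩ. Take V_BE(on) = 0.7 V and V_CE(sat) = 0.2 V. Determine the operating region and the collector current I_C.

Assume active. Base-emitter loop: I_B = (V_BB − V_BE)/(R_B + (β+1)R_E) = (3 − 0.7)/(390 + 101×0.82) = 0.00486 mA.
I_C = β·I_B = 100×0.00486 = 0.486 mA.
V_CE = V_CC − I_C·R_C − I_E·R_E = 6.7 − 0.486×4.7 − 0.491×0.82 = 4.01 V > V_CE(sat), so the active-region assumption holds.

active; I_C ≈ 0.49 mA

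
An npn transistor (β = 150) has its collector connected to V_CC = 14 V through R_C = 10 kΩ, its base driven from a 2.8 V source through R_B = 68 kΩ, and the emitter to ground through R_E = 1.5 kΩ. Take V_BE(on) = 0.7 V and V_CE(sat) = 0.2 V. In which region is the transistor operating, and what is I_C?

Assume active. Base-emitter loop: I_B = (V_BB − V_BE)/(R_B + (β+1)R_E) = (2.8 − 0.7)/(68 + 151×1.5) = 0.00713 mA.
I_C = β·I_B = 150×0.00713 = 1.07 mA.
V_CE = V_CC − I_C·R_C − I_E·R_E = 14 − 1.07×10 − 1.08×1.5 = 1.69 V > V_CE(sat), so the active-region assumption holds.

active; I_C ≈ 1.1 mA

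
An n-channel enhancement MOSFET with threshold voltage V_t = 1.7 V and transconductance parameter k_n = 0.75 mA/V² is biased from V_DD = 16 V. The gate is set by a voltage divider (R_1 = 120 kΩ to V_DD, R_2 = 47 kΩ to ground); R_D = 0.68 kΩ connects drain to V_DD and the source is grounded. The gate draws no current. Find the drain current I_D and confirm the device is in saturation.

I_D ≈ 2.9 mA

V_G = V_DD·R_2/(R_1+R_2) = 16×47/167 = 4.5 V. With the source grounded, V_GS = V_G = 4.5 V.
Assume saturation: I_D = (k_n/2)(V_GS − V_t)² = (0.75/2)×(4.5 − 1.7)² = 0.375×2.8² = 2.95 mA.
V_DS = V_DD − I_D·R_D = 16 − 2.95×0.68 = 14 V.
Saturation requires V_DS ≥ V_GS − V_t = 2.8 V; 14 ≥ 2.8 ✓.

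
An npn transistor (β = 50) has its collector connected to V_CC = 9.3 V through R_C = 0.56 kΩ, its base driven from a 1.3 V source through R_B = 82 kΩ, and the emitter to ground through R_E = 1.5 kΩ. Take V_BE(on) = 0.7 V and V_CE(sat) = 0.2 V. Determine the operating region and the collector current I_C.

active; I_C ≈ 0.19 mA

Assume active. Base-emitter loop: I_B = (V_BB − V_BE)/(R_B + (β+1)R_E) = (1.3 − 0.7)/(82 + 51×1.5) = 0.00379 mA.
I_C = β·I_B = 50×0.00379 = 0.189 mA.
V_CE = V_CC − I_C·R_C − I_E·R_E = 9.3 − 0.189×0.56 − 0.193×1.5 = 8.9 V > V_CE(sat), so the active-region assumption holds.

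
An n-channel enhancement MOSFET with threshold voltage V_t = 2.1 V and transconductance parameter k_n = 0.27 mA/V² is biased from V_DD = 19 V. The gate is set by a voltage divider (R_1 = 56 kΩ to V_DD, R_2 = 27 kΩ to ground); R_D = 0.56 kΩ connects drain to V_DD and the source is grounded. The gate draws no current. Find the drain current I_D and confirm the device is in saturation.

I_D ≈ 2.2 mA

V_G = V_DD·R_2/(R_1+R_2) = 19×27/83 = 6.18 V. With the source grounded, V_GS = V_G = 6.18 V.
Assume saturation: I_D = (k_n/2)(V_GS − V_t)² = (0.27/2)×(6.18 − 2.1)² = 0.135×4.08² = 2.25 mA.
V_DS = V_DD − I_D·R_D = 19 − 2.25×0.56 = 17.7 V.
Saturation requires V_DS ≥ V_GS − V_t = 4.08 V; 17.7 ≥ 4.08 ✓.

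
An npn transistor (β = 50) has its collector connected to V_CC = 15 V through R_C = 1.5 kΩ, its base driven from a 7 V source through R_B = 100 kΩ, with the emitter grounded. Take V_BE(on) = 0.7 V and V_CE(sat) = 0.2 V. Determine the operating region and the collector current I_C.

Assume active. Base-emitter loop: I_B = (V_BB − V_BE)/R_B = (7 − 0.7)/100 = 0.063 mA.
I_C = β·I_B = 50×0.063 = 3.15 mA.
V_CE = V_CC − I_C·R_C = 15 − 3.15×1.5 = 10.3 V > V_CE(sat), so the active-region assumption holds.

active; I_C ≈ 3.1 mA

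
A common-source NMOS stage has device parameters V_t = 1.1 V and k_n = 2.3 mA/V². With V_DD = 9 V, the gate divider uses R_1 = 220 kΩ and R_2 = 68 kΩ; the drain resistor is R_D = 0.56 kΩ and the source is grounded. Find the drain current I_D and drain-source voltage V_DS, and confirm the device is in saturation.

V_G = V_DD·R_2/(R_1+R_2) = 9×68/288 = 2.12 V. With the source grounded, V_GS = V_G = 2.12 V.
Assume saturation: I_D = (k_n/2)(V_GS − V_t)² = (2.3/2)×(2.12 − 1.1)² = 1.15×1.02² = 1.21 mA.
V_DS = V_DD − I_D·R_D = 9 − 1.21×0.56 = 8.32 V.
Saturation requires V_DS ≥ V_GS − V_t = 1.02 V; 8.32 ≥ 1.02 ✓.

I_D ≈ 1.2 mA, V_DS ≈ 8.3 V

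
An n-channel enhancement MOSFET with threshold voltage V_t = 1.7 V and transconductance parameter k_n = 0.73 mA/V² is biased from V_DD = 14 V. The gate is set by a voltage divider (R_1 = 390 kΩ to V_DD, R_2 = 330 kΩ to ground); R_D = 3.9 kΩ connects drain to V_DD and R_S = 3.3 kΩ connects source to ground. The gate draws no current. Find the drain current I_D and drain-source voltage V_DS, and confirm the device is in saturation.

I_D ≈ 0.94 mA, V_DS ≈ 7.2 V

V_G = V_DD·R_2/(R_1+R_2) = 14×330/720 = 6.42 V.
Assume saturation: I_D = (k_n/2)(V_GS − V_t)² with V_GS = V_G − I_D·R_S = 6.42 − 3.3·I_D.
Substituting gives 3.97·I_D² − 12.4·I_D + 8.12 = 0, with roots I_D = 0.942 or 2.17 mA.
The root I_D = 2.17 mA gives V_GS = -0.737 V ≤ V_t, so take I_D = 0.942 mA.
Then V_GS = 3.31 V and V_DS = V_DD − I_D(R_D+R_S) = 14 − 0.942×7.2 = 7.21 V.
Saturation requires V_DS ≥ V_GS − V_t = 1.61 V; 7.21 ≥ 1.61 ✓.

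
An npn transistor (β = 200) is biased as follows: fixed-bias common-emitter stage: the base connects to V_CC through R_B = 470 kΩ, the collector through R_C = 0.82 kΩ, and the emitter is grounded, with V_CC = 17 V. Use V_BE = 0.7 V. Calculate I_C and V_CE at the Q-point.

I_C ≈ 6.9 mA, V_CE ≈ 11 V

Base loop: V_CC = I_B·R_B + V_BE, so I_B = (17 − 0.7)/470 kΩ = 0.0347 mA.
In the active region I_C = β·I_B = 200 × 0.0347 = 6.94 mA.
Collector loop: V_CE = V_CC − I_C·R_C = 17 − 6.94×0.82 = 11.3 V.
Since V_CE = 11.3 V > V_CE(sat) ≈ 0.2 V, the transistor is in the active region as assumed.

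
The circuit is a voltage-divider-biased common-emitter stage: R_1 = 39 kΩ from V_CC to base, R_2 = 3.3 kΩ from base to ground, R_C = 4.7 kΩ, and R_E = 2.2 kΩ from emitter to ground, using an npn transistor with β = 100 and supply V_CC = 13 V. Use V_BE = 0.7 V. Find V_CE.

Thevenize the base divider: V_Th = V_CC·R_2/(R_1+R_2) = 13×3.3/42.3 = 1.01 V, R_Th = R_1‖R_2 = 3.04 kΩ.
Base-emitter loop: V_Th = I_B·R_Th + V_BE + (β+1)I_B·R_E, so I_B = (1.01 − 0.7) / (3.04 + 101×2.2) = 0.00139 mA.
I_C = β·I_B = 100×0.00139 = 0.139 mA, and I_E = (β+1)I_B = 0.141 mA.
V_CE = V_CC − I_C·R_C − I_E·R_E = 13 − 0.139×4.7 − 0.141×2.2 = 12 V.
V_CE = 12 V > 0.2 V confirms active-region operation.

V_CE ≈ 12 V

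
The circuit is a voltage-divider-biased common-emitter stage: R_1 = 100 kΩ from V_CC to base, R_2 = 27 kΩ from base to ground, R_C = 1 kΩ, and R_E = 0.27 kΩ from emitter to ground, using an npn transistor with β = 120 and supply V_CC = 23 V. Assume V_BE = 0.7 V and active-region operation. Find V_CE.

Thevenize the base divider: V_Th = V_CC·R_2/(R_1+R_2) = 23×27/127 = 4.89 V, R_Th = R_1‖R_2 = 21.3 kΩ.
Base-emitter loop: V_Th = I_B·R_Th + V_BE + (β+1)I_B·R_E, so I_B = (4.89 − 0.7) / (21.3 + 121×0.27) = 0.0777 mA.
I_C = β·I_B = 120×0.0777 = 9.32 mA, and I_E = (β+1)I_B = 9.4 mA.
V_CE = V_CC − I_C·R_C − I_E·R_E = 23 − 9.32×1 − 9.4×0.27 = 11.1 V.
V_CE = 11.1 V > 0.2 V confirms active-region operation.

V_CE ≈ 11 V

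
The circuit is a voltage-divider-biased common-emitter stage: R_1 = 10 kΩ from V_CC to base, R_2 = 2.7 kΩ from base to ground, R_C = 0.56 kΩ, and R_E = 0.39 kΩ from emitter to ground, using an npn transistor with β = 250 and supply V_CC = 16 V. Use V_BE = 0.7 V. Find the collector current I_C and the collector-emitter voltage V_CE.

Thevenize the base divider: V_Th = V_CC·R_2/(R_1+R_2) = 16×2.7/12.7 = 3.4 V, R_Th = R_1‖R_2 = 2.13 kΩ.
Base-emitter loop: V_Th = I_B·R_Th + V_BE + (β+1)I_B·R_E, so I_B = (3.4 − 0.7) / (2.13 + 251×0.39) = 0.027 mA.
I_C = β·I_B = 250×0.027 = 6.75 mA, and I_E = (β+1)I_B = 6.78 mA.
V_CE = V_CC − I_C·R_C − I_E·R_E = 16 − 6.75×0.56 − 6.78×0.39 = 9.57 V.
V_CE = 9.57 V > 0.2 V confirms active-region operation.

I_C ≈ 6.8 mA, V_CE ≈ 9.6 V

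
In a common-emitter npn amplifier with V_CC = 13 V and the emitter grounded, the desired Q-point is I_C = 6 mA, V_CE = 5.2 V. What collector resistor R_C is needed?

Collector loop: V_CC = I_C·R_C + V_CE.
R_C = (V_CC − V_CE)/I_C = (13 − 5.2)/6 = 1.3 kΩ.

R_C ≈ 1.3 kΩ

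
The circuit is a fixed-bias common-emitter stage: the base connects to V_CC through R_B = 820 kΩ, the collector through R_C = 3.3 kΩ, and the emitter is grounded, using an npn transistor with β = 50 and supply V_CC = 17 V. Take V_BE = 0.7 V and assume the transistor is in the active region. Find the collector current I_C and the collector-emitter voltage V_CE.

Base loop: V_CC = I_B·R_B + V_BE, so I_B = (17 − 0.7)/820 kΩ = 0.0199 mA.
In the active region I_C = β·I_B = 50 × 0.0199 = 0.994 mA.
Collector loop: V_CE = V_CC − I_C·R_C = 17 − 0.994×3.3 = 13.7 V.
Since V_CE = 13.7 V > V_CE(sat) ≈ 0.2 V, the transistor is in the active region as assumed.

I_C ≈ 0.99 mA, V_CE ≈ 14 V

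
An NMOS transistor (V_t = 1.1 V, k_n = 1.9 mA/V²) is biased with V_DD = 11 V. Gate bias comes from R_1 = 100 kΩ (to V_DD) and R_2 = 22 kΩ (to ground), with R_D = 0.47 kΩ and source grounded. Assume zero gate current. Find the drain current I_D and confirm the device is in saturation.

I_D ≈ 0.74 mA

V_G = V_DD·R_2/(R_1+R_2) = 11×22/122 = 1.98 V. With the source grounded, V_GS = V_G = 1.98 V.
Assume saturation: I_D = (k_n/2)(V_GS − V_t)² = (1.9/2)×(1.98 − 1.1)² = 0.95×0.884² = 0.742 mA.
V_DS = V_DD − I_D·R_D = 11 − 0.742×0.47 = 10.7 V.
Saturation requires V_DS ≥ V_GS − V_t = 0.884 V; 10.7 ≥ 0.884 ✓.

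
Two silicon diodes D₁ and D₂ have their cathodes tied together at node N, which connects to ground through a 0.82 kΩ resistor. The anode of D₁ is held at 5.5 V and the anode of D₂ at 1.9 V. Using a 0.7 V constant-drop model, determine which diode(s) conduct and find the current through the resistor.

Only D₁ conducts; I_R ≈ 5.9 mA

Assume both conduct. Then node N would need to be at both 5.5−0.7 = 4.8 V and 1.9−0.7 = 1.2 V, which is impossible.
Assume only D₁ conducts: V_N = 5.5 − 0.7 = 4.8 V, so I_R = 4.8/0.82 = 5.85 mA.
Check D₂: its anode-to-cathode voltage is 1.9 − 4.8 = -2.9 V < 0.7 V, so it is off. The assumption is consistent.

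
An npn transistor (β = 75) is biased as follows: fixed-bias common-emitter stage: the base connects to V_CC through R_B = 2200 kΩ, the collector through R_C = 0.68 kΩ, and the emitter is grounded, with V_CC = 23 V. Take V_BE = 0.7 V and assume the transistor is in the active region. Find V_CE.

V_CE ≈ 22 V

Base loop: V_CC = I_B·R_B + V_BE, so I_B = (23 − 0.7)/2200 kΩ = 0.0101 mA.
In the active region I_C = β·I_B = 75 × 0.0101 = 0.76 mA.
Collector loop: V_CE = V_CC − I_C·R_C = 23 − 0.76×0.68 = 22.5 V.
Since V_CE = 22.5 V > V_CE(sat) ≈ 0.2 V, the transistor is in the active region as assumed.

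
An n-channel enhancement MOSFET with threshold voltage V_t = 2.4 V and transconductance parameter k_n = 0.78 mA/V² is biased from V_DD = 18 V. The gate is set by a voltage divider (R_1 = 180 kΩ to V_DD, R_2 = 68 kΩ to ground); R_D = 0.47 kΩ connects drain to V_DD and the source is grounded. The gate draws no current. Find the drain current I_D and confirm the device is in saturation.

V_G = V_DD·R_2/(R_1+R_2) = 18×68/248 = 4.94 V. With the source grounded, V_GS = V_G = 4.94 V.
Assume saturation: I_D = (k_n/2)(V_GS − V_t)² = (0.78/2)×(4.94 − 2.4)² = 0.39×2.54² = 2.51 mA.
V_DS = V_DD − I_D·R_D = 18 − 2.51×0.47 = 16.8 V.
Saturation requires V_DS ≥ V_GS − V_t = 2.54 V; 16.8 ≥ 2.54 ✓.

I_D ≈ 2.5 mA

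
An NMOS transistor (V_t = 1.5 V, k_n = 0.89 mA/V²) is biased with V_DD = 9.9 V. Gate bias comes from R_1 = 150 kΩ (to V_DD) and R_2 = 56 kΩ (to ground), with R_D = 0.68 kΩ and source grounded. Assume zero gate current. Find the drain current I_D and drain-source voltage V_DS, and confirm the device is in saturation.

I_D ≈ 0.63 mA, V_DS ≈ 9.5 V

V_G = V_DD·R_2/(R_1+R_2) = 9.9×56/206 = 2.69 V. With the source grounded, V_GS = V_G = 2.69 V.
Assume saturation: I_D = (k_n/2)(V_GS − V_t)² = (0.89/2)×(2.69 − 1.5)² = 0.445×1.19² = 0.632 mA.
V_DS = V_DD − I_D·R_D = 9.9 − 0.632×0.68 = 9.47 V.
Saturation requires V_DS ≥ V_GS − V_t = 1.19 V; 9.47 ≥ 1.19 ✓.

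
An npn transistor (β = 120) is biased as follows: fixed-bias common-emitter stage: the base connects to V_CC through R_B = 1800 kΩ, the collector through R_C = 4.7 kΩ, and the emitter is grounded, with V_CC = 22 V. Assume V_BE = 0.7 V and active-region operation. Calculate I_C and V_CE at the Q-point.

I_C ≈ 1.4 mA, V_CE ≈ 15 V

Base loop: V_CC = I_B·R_B + V_BE, so I_B = (22 − 0.7)/1800 kΩ = 0.0118 mA.
In the active region I_C = β·I_B = 120 × 0.0118 = 1.42 mA.
Collector loop: V_CE = V_CC − I_C·R_C = 22 − 1.42×4.7 = 15.3 V.
Since V_CE = 15.3 V > V_CE(sat) ≈ 0.2 V, the transistor is in the active region as assumed.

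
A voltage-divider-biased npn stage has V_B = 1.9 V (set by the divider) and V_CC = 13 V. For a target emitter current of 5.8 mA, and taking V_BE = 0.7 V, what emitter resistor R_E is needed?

V_E = V_B − V_BE = 1.9 − 0.7 = 1.2 V.
R_E = V_E / I_E = 1.2 / 5.8 = 0.207 kΩ.

R_E ≈ 0.21 kΩ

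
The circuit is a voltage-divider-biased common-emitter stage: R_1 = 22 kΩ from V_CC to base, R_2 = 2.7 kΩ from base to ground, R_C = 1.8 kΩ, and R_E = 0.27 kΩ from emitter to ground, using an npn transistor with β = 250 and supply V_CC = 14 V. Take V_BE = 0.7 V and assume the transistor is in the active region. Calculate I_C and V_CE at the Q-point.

Thevenize the base divider: V_Th = V_CC·R_2/(R_1+R_2) = 14×2.7/24.7 = 1.53 V, R_Th = R_1‖R_2 = 2.4 kΩ.
Base-emitter loop: V_Th = I_B·R_Th + V_BE + (β+1)I_B·R_E, so I_B = (1.53 − 0.7) / (2.4 + 251×0.27) = 0.0118 mA.
I_C = β·I_B = 250×0.0118 = 2.96 mA, and I_E = (β+1)I_B = 2.97 mA.
V_CE = V_CC − I_C·R_C − I_E·R_E = 14 − 2.96×1.8 − 2.97×0.27 = 7.87 V.
V_CE = 7.87 V > 0.2 V confirms active-region operation.

I_C ≈ 3 mA, V_CE ≈ 7.9 V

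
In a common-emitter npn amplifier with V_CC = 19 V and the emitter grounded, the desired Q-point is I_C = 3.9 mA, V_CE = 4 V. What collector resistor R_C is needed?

R_C ≈ 3.8 kΩ

Collector loop: V_CC = I_C·R_C + V_CE.
R_C = (V_CC − V_CE)/I_C = (19 − 4)/3.9 = 3.85 kΩ.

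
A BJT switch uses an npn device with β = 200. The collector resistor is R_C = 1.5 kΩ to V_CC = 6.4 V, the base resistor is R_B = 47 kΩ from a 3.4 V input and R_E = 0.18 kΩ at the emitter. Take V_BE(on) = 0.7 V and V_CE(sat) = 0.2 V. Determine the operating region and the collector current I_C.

saturation; I_C ≈ 3.7 mA

Assume active: I_B = (3.4 − 0.7)/(47 + 201×0.18) = 0.0325 mA, I_C = β·I_B = 6.49 mA.
Then V_CE = 6.4 − 6.49×1.5 − 6.52×0.18 = -4.51 V < 0.2 V — the active assumption fails.
Re-solve with V_CE = 0.2 V. KCL at the emitter: V_E/R_E = (V_BB−0.7−V_E)/R_B + (V_CC−0.2−V_E)/R_C, giving V_E = 0.671 V.
I_C = (V_CC − 0.2 − V_E)/R_C = (6.2 − 0.671)/1.5 = 3.69 mA.
Check: I_B = (2.7 − 0.671)/47 = 0.0432 mA, and β·I_B = 8.63 mA > I_C, confirming saturation.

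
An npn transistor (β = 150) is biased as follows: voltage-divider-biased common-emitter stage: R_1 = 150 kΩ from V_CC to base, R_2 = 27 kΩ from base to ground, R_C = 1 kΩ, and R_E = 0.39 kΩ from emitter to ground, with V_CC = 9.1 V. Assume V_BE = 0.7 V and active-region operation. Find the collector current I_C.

Thevenize the base divider: V_Th = V_CC·R_2/(R_1+R_2) = 9.1×27/177 = 1.39 V, R_Th = R_1‖R_2 = 22.9 kΩ.
Base-emitter loop: V_Th = I_B·R_Th + V_BE + (β+1)I_B·R_E, so I_B = (1.39 − 0.7) / (22.9 + 151×0.39) = 0.00842 mA.
I_C = β·I_B = 150×0.00842 = 1.26 mA, and I_E = (β+1)I_B = 1.27 mA.
V_CE = V_CC − I_C·R_C − I_E·R_E = 9.1 − 1.26×1 − 1.27×0.39 = 7.34 V.
V_CE = 7.34 V > 0.2 V confirms active-region operation.

I_C ≈ 1.3 mA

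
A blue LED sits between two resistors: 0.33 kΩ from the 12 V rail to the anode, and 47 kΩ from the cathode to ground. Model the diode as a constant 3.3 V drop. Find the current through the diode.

I ≈ 0.18 mA

The two resistors are in series with the diode, so KVL gives 12 = I·0.33 + 3.3 + I·47.
I = (12 − 3.3) / (0.33 + 47) kΩ = 8.7 / 47.3 = 0.184 mA.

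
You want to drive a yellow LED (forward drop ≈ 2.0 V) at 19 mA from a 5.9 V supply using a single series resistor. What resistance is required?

R ≈ 0.21 kΩ

The resistor drops V_S − V_D = 5.9 − 2.0 = 3.9 V at 19 mA.
R = 3.9 V / 19 mA = 0.205 kΩ.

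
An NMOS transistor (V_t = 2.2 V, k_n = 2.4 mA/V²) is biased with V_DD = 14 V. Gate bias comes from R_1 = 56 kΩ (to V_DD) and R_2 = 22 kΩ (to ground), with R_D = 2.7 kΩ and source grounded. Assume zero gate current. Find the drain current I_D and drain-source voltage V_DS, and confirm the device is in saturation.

V_G = V_DD·R_2/(R_1+R_2) = 14×22/78 = 3.95 V. With the source grounded, V_GS = V_G = 3.95 V.
Assume saturation: I_D = (k_n/2)(V_GS − V_t)² = (2.4/2)×(3.95 − 2.2)² = 1.2×1.75² = 3.67 mA.
V_DS = V_DD − I_D·R_D = 14 − 3.67×2.7 = 4.09 V.
Saturation requires V_DS ≥ V_GS − V_t = 1.75 V; 4.09 ≥ 1.75 ✓.

I_D ≈ 3.7 mA, V_DS ≈ 4.1 V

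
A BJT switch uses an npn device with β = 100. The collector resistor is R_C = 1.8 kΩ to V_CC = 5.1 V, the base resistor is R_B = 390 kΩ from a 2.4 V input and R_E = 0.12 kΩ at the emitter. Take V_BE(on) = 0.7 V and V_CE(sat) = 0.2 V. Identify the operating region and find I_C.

active; I_C ≈ 0.42 mA

Assume active. Base-emitter loop: I_B = (V_BB − V_BE)/(R_B + (β+1)R_E) = (2.4 − 0.7)/(390 + 101×0.12) = 0.00423 mA.
I_C = β·I_B = 100×0.00423 = 0.423 mA.
V_CE = V_CC − I_C·R_C − I_E·R_E = 5.1 − 0.423×1.8 − 0.427×0.12 = 4.29 V > V_CE(sat), so the active-region assumption holds.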